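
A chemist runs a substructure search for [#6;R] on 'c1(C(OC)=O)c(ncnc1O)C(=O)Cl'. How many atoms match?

4

The query [#6;R] means: carbon that is part of a ring.
Check the 14 heavy atoms by environment: 2× n (aromatic, in 6-ring) → no; 4× c (aromatic, in 6-ring) → match; 3× C (acyclic) → no; 4× O (acyclic) → no; 1× Cl (acyclic) → no.
That gives 4 matching atoms.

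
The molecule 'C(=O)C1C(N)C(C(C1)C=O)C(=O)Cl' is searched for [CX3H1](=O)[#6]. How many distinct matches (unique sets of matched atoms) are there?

2

[CX3H1](=O)[#6] is the SMARTS for an aldehyde: an sp2 carbon with one H, double-bonded to O and single-bonded to carbon.
The molecule carries 2 separate instances of an aldehyde (-CHO) meeting every constraint; each maps to a distinct set of atoms, giving 2 matches.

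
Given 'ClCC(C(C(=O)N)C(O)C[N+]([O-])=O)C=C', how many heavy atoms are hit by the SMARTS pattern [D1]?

The query [D1] means: atom with exactly one heavy-atom neighbour (degree 1).
Check the 15 heavy atoms by environment: 3× C (D2) → no; 4× C (D3) → no; 3× O (D1) → match; 1× N (D1) → match; 1× Cl (D1) → match; 1× C (D1) → match; 1× N (charge +1, D3) → no; 1× O (charge -1, D1) → match.
Summing the matching environments: 3 + 1 + 1 + 1 + 1 = 7 matching atoms.

7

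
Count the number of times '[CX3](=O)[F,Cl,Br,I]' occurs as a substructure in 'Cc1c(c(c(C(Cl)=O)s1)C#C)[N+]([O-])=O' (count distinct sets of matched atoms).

1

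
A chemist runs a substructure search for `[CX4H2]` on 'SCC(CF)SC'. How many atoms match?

2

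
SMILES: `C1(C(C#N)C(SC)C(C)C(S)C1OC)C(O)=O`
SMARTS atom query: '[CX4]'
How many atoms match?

9

Check the 17 heavy atoms by environment: 9× C (X4) → match; 1× C (X3) → no; 1× O (X1) → no; 2× O (X2) → no; 2× S (X2) → no; 1× C (X2) → no; 1× N (X1) → no.
That gives 9 matching atoms.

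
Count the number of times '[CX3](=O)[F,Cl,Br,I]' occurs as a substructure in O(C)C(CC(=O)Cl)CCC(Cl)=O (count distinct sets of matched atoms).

2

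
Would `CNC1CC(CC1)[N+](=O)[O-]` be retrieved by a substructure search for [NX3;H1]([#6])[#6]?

Yes

The pattern [NX3;H1]([#6])[#6] describes a trivalent nitrogen with one H, bonded to two carbons — a secondary amine.
The molecule carries an N-methylamino group (-NHCH3), whose atoms satisfy every constraint of the query, so the pattern matches.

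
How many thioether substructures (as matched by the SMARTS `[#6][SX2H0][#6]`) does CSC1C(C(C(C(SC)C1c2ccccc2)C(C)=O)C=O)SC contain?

3

[#6][SX2H0][#6] is the SMARTS for a thioether: an aliphatic sulfur bridging two carbons with no H on the sulfur.
The molecule carries 3 separate instances of a methylthio ether (-SCH3) meeting every constraint; each maps to a distinct set of atoms, giving 3 matches.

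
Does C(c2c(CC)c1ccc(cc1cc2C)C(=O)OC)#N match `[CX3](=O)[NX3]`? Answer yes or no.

No

The pattern [CX3](=O)[NX3] describes a carbonyl carbon bonded to a trivalent nitrogen — an amide.
The closest candidate here is a nitrile (-C#N), but the nitrile N is NX1 (triple-bonded), not NX3. No other fragment satisfies the full query, so there is no match.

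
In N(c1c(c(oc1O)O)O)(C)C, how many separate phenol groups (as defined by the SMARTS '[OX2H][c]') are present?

[OX2H][c] is the SMARTS for a phenol: a hydroxyl oxygen attached to an aromatic carbon.
The molecule carries 3 separate instances of a hydroxyl group (-OH) meeting every constraint; each maps to a distinct set of atoms, giving 3 matches.

3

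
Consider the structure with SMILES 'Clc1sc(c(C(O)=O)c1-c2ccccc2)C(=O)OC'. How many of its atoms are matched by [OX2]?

2

Check the 19 heavy atoms by environment: 1× s (aromatic, X2) → no; 10× c (aromatic, X3) → no; 1× Cl (X1) → no; 2× C (X3) → no; 2× O (X1) → no; 2× O (X2) → match; 1× C (X4) → no.
That gives 2 matching atoms.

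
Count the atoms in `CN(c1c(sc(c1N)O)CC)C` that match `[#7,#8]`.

3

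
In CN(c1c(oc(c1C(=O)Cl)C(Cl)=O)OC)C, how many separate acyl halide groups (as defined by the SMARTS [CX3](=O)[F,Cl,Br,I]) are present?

2

[CX3](=O)[F,Cl,Br,I] is the SMARTS for an acyl halide: a carbonyl carbon bonded to a halogen.
The molecule carries 2 separate instances of an acyl chloride (-C(=O)Cl) meeting every constraint; each maps to a distinct set of atoms, giving 2 matches.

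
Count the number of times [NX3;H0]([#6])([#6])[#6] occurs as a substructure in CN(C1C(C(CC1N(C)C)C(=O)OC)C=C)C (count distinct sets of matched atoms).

[NX3;H0]([#6])([#6])[#6] is the SMARTS for a tertiary amine: a trivalent nitrogen with no H, bonded to three carbons.
The molecule carries 2 separate instances of a dimethylamino group (-N(CH3)2) meeting every constraint; each maps to a distinct set of atoms, giving 2 matches.

2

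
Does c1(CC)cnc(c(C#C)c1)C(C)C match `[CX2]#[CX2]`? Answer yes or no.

Yes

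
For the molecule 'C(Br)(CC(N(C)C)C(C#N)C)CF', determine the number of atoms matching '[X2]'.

1

Check the 13 heavy atoms by environment: 8× C (X4) → no; 1× C (X2) → match; 1× N (X1) → no; 1× F (X1) → no; 1× N (X3) → no; 1× Br (X1) → no.
That gives 1 matching atom.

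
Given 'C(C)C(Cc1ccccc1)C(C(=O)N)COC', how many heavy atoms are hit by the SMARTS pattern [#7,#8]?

3

The query [#7,#8] means: nitrogen or oxygen (comma = OR).
Check the 17 heavy atoms by environment: 8× C → no; 6× c (aromatic) → no; 2× O → match; 1× N → match.
Summing the matching environments: 2 + 1 = 3 matching atoms.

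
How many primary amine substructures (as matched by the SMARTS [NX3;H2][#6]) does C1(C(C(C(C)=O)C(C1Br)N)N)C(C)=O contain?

2

[NX3;H2][#6] is the SMARTS for a primary amine: a trivalent nitrogen with two H attached to carbon.
The molecule carries 2 separate instances of a primary amino group (-NH2) meeting every constraint; each maps to a distinct set of atoms, giving 2 matches.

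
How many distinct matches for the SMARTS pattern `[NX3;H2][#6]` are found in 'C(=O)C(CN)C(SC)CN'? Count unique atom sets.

[NX3;H2][#6] is the SMARTS for a primary amine: a trivalent nitrogen with two H attached to carbon.
The molecule carries 2 separate instances of a primary amino group (-NH2) meeting every constraint; each maps to a distinct set of atoms, giving 2 matches.

2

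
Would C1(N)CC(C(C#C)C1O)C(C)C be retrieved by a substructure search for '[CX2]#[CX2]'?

The pattern [CX2]#[CX2] describes a carbon-carbon triple bond — an alkyne.
The molecule carries an ethynyl group (-C#CH), whose atoms satisfy every constraint of the query, so the pattern matches.

Yes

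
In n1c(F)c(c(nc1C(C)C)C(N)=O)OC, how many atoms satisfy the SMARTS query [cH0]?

4

Check the 15 heavy atoms by environment: 2× n (aromatic, H0) → no; 4× c (aromatic, H0) → match; 1× F (H0) → no; 2× O (H0) → no; 3× C (H3) → no; 1× C (H1) → no; 1× C (H0) → no; 1× N (H2) → no.
That gives 4 matching atoms.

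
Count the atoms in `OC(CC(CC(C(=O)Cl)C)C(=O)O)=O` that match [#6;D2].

2

Check the 14 heavy atoms by environment: 2× C (D2) → match; 5× C (D3) → no; 1× C (D1) → no; 5× O (D1) → no; 1× Cl (D1) → no.
That gives 2 matching atoms.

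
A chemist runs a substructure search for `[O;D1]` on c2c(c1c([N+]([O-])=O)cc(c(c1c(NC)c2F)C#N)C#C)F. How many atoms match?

2

Check the 21 heavy atoms by environment: 8× c (aromatic, D3) → no; 2× c (aromatic, D2) → no; 1× N (D2) → no; 2× C (D1) → no; 2× F (D1) → no; 2× C (D2) → no; 1× N (D1) → no; 1× N (charge +1, D3) → no; 1× O (charge -1, D1) → match; 1× O (D1) → match.
Summing the matching environments: 1 + 1 = 2 matching atoms.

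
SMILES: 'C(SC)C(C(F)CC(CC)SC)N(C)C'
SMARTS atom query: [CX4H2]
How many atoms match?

3

The query [CX4H2] means: sp3 carbon (X4) with exactly two hydrogens.
Check the 15 heavy atoms by environment: 3× C (H2, X4) → match; 3× C (H1, X4) → no; 5× C (H3, X4) → no; 2× S (H0, X2) → no; 1× N (H0, X3) → no; 1× F (H0, X1) → no.
That gives 3 matching atoms.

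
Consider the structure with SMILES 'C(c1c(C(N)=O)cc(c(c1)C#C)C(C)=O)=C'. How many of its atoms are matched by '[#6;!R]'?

7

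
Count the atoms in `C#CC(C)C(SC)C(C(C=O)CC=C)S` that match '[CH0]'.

The query [CH0] means: aliphatic carbon with no attached hydrogen.
Check the 15 heavy atoms by environment: 2× C (H3) → no; 7× C (H1) → no; 2× C (H2) → no; 1× S (H1) → no; 1× C (H0) → match; 1× S (H0) → no; 1× O (H0) → no.
That gives 1 matching atom.

1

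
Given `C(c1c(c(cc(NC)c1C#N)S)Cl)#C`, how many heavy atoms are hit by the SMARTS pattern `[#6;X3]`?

The query [#6;X3] means: any carbon (aromatic or not) with three total connections.
Check the 14 heavy atoms by environment: 6× c (aromatic, X3) → match; 3× C (X2) → no; 1× N (X1) → no; 1× Cl (X1) → no; 1× N (X3) → no; 1× C (X4) → no; 1× S (X2) → no.
That gives 6 matching atoms.

6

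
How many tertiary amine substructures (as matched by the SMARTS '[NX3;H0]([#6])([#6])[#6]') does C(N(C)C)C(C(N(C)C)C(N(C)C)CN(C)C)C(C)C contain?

[NX3;H0]([#6])([#6])[#6] is the SMARTS for a tertiary amine: a trivalent nitrogen with no H, bonded to three carbons.
The molecule carries 4 separate instances of a dimethylamino group (-N(CH3)2) meeting every constraint; each maps to a distinct set of atoms, giving 4 matches.

4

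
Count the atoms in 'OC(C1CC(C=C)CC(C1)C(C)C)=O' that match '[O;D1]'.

The query [O;D1] means: aliphatic oxygen bonded to exactly one heavy atom.
Check the 14 heavy atoms by environment: 4× C (D2) → no; 5× C (D3) → no; 2× O (D1) → match; 3× C (D1) → no.
That gives 2 matching atoms.

2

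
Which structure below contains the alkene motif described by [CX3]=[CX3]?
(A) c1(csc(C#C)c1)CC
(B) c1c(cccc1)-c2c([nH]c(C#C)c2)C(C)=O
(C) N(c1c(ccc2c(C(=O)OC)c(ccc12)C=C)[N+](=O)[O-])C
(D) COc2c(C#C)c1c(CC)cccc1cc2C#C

C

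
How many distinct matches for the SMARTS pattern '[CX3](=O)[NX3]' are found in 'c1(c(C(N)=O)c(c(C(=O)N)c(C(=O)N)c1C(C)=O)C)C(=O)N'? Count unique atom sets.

[CX3](=O)[NX3] is the SMARTS for an amide: a carbonyl carbon bonded to a trivalent nitrogen.
The molecule carries 4 separate instances of a primary amide (-C(=O)NH2) meeting every constraint; each maps to a distinct set of atoms, giving 4 matches.

4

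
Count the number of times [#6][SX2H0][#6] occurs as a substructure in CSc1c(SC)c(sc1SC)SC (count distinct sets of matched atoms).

4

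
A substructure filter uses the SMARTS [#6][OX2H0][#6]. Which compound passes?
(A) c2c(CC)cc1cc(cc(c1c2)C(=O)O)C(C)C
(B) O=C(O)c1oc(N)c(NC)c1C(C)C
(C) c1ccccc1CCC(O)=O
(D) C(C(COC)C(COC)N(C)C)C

[#6][OX2H0][#6] describes an aliphatic oxygen bridging two carbons with no H on the oxygen (an ether).
(A) has a carboxylic acid group (-C(=O)OH) but the -OH oxygen has H1; the =O is OX1, not OX2.
(B) has a carboxylic acid group (-C(=O)OH) but the -OH oxygen has H1; the =O is OX1, not OX2.
(C) has a carboxylic acid group (-C(=O)OH) but the -OH oxygen has H1; the =O is OX1, not OX2.
(D) contains a methoxy ether (-OCH3), which satisfies every atom and bond constraint.
So the answer is (D).

D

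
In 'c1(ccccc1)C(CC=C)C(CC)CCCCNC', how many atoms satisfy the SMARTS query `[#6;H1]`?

The query [#6;H1] means: any carbon bearing exactly one hydrogen.
Check the 19 heavy atoms by environment: 7× C (H2) → no; 3× C (H1) → match; 1× N (H1) → no; 2× C (H3) → no; 1× c (aromatic, H0) → no; 5× c (aromatic, H1) → match.
Summing the matching environments: 3 + 5 = 8 matching atoms.

8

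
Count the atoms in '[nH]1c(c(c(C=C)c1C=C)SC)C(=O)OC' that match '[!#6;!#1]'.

4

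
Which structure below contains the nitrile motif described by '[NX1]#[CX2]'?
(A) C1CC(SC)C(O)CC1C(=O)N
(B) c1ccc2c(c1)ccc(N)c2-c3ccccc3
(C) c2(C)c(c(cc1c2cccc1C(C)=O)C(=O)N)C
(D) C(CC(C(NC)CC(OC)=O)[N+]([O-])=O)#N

D

[NX1]#[CX2] describes a nitrogen triple-bonded to a two-connected carbon (a nitrile).
(A) has a primary amide (-C(=O)NH2) but the nitrogen is NX3, not NX1.
(B) has a primary amino group (-NH2) but the nitrogen is NX3 (three connections), not NX1 triple-bonded.
(C) has a primary amide (-C(=O)NH2) but the nitrogen is NX3, not NX1.
(D) contains a nitrile (-C#N), which satisfies every atom and bond constraint.
So the answer is (D).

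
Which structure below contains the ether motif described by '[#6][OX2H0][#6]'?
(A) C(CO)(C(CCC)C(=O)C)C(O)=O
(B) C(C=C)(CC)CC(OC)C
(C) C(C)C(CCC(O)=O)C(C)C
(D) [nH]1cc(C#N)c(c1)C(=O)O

[#6][OX2H0][#6] describes an aliphatic oxygen bridging two carbons with no H on the oxygen (an ether).
(A) has a hydroxyl group (-OH) but the oxygen has H1, not H0 bridging two carbons.
(B) contains a methoxy ether (-OCH3), which satisfies every atom and bond constraint.
(C) has a carboxylic acid group (-C(=O)OH) but the -OH oxygen has H1; the =O is OX1, not OX2.
(D) has a carboxylic acid group (-C(=O)OH) but the -OH oxygen has H1; the =O is OX1, not OX2.
So the answer is (B).

B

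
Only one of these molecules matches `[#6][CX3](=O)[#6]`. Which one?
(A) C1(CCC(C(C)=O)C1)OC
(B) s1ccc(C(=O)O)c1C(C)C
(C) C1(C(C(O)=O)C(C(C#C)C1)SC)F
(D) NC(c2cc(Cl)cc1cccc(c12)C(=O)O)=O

A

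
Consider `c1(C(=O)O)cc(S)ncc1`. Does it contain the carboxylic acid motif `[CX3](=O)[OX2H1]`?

The pattern [CX3](=O)[OX2H1] describes an sp2 carbon double-bonded to O and single-bonded to an -OH oxygen — a carboxylic acid.
The molecule carries a carboxylic acid group (-C(=O)OH), whose atoms satisfy every constraint of the query, so the pattern matches.

Yes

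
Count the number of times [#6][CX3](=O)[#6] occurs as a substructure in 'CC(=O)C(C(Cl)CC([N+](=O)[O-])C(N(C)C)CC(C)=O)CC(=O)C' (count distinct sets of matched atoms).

[#6][CX3](=O)[#6] is the SMARTS for a ketone: a carbonyl carbon (no H) flanked by two carbons.
The molecule carries 3 separate instances of an acetyl/ketone group (-C(=O)CH3) meeting every constraint; each maps to a distinct set of atoms, giving 3 matches.

3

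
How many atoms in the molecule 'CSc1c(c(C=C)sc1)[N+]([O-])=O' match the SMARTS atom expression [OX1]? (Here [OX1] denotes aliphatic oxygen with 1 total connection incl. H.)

2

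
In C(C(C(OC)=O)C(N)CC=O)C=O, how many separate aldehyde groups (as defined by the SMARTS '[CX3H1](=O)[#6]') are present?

[CX3H1](=O)[#6] is the SMARTS for an aldehyde: an sp2 carbon with one H, double-bonded to O and single-bonded to carbon.
The molecule carries 2 separate instances of an aldehyde (-CHO) meeting every constraint; each maps to a distinct set of atoms, giving 2 matches.

2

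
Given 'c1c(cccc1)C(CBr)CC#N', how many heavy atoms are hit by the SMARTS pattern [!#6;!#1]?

The query [!#6;!#1] means: not carbon and not hydrogen — any heteroatom.
Check the 12 heavy atoms by environment: 4× C → no; 6× c (aromatic) → no; 1× Br → match; 1× N → match.
Summing the matching environments: 1 + 1 = 2 matching atoms.

2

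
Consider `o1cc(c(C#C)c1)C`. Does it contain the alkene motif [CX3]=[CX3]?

No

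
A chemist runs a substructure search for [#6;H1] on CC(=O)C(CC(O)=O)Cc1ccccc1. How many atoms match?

6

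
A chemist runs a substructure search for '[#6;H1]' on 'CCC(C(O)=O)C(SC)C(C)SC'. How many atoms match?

The query [#6;H1] means: any carbon bearing exactly one hydrogen.
Check the 13 heavy atoms by environment: 4× C (H3) → no; 1× C (H2) → no; 3× C (H1) → match; 2× S (H0) → no; 1× C (H0) → no; 1× O (H0) → no; 1× O (H1) → no.
That gives 3 matching atoms.

3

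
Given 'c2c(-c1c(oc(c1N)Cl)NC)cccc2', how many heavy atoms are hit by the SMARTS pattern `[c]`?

10

The query [c] means: lowercase c matches aromatic carbon only.
Check the 15 heavy atoms by environment: 1× o (aromatic) → no; 10× c (aromatic) → match; 2× N → no; 1× C → no; 1× Cl → no.
That gives 10 matching atoms.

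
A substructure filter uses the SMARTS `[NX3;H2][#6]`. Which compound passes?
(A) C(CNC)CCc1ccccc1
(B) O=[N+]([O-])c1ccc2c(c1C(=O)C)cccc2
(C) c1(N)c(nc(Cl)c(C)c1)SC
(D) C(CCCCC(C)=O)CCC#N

C

[NX3;H2][#6] describes a trivalent nitrogen with two H attached to carbon (a primary amine).
(A) has an N-methylamino group (-NHCH3) but the nitrogen bears two carbons and only one H (H1), not H2.
(B) has a nitro group (-[N+](=O)[O-]) but the nitrogen is [N+] with no H, not NX3H2.
(C) contains a primary amino group (-NH2), which satisfies every atom and bond constraint.
(D) has a nitrile (-C#N) but the nitrogen is NX1 (triple-bonded), not NX3 with two H.
So the answer is (C).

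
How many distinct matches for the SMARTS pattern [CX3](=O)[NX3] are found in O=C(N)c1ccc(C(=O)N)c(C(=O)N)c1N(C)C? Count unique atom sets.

3

[CX3](=O)[NX3] is the SMARTS for an amide: a carbonyl carbon bonded to a trivalent nitrogen.
The molecule carries 3 separate instances of a primary amide (-C(=O)NH2) meeting every constraint; each maps to a distinct set of atoms, giving 3 matches.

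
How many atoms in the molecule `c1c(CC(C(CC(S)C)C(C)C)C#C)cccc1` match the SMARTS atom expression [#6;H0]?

The query [#6;H0] means: any carbon with no attached hydrogen.
Check the 18 heavy atoms by environment: 2× C (H2) → no; 5× C (H1) → no; 3× C (H3) → no; 1× C (H0) → match; 1× c (aromatic, H0) → match; 5× c (aromatic, H1) → no; 1× S (H1) → no.
Summing the matching environments: 1 + 1 = 2 matching atoms.

2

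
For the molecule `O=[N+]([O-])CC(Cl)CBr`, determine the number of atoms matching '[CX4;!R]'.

The query [CX4;!R] means: aliphatic carbon with four total connections, not in a ring.
Check the 8 heavy atoms by environment: 3× C (X4, acyclic) → match; 1× Br (X1, acyclic) → no; 1× Cl (X1, acyclic) → no; 1× N (charge +1, X3, acyclic) → no; 1× O (charge -1, X1, acyclic) → no; 1× O (X1, acyclic) → no.
That gives 3 matching atoms.

3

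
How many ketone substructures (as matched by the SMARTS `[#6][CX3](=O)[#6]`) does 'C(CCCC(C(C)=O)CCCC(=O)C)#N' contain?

[#6][CX3](=O)[#6] is the SMARTS for a ketone: a carbonyl carbon (no H) flanked by two carbons.
The molecule carries 2 separate instances of an acetyl/ketone group (-C(=O)CH3) meeting every constraint; each maps to a distinct set of atoms, giving 2 matches.

2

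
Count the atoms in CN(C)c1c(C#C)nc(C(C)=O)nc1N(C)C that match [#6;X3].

5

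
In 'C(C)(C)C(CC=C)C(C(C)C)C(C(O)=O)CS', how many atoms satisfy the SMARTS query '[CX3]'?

Check the 17 heavy atoms by environment: 11× C (X4) → no; 3× C (X3) → match; 1× S (X2) → no; 1× O (X1) → no; 1× O (X2) → no.
That gives 3 matching atoms.

3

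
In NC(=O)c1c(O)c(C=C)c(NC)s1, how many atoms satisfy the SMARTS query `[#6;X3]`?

7

The query [#6;X3] means: any carbon (aromatic or not) with three total connections.
Check the 13 heavy atoms by environment: 1× s (aromatic, X2) → no; 4× c (aromatic, X3) → match; 3× C (X3) → match; 1× O (X1) → no; 2× N (X3) → no; 1× O (X2) → no; 1× C (X4) → no.
Summing the matching environments: 4 + 3 = 7 matching atoms.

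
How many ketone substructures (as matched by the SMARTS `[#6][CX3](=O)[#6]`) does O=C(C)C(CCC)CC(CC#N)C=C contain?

[#6][CX3](=O)[#6] is the SMARTS for a ketone: a carbonyl carbon (no H) flanked by two carbons.
Exactly one fragment in the molecule meets all constraints, giving 1 match.

1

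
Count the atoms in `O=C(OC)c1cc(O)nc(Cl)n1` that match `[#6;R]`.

The query [#6;R] means: carbon that is part of a ring.
Check the 12 heavy atoms by environment: 2× n (aromatic, in 6-ring) → no; 4× c (aromatic, in 6-ring) → match; 2× C (acyclic) → no; 3× O (acyclic) → no; 1× Cl (acyclic) → no.
That gives 4 matching atoms.

4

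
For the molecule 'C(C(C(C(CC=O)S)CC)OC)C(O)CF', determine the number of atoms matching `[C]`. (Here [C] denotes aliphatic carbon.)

11

The query [C] means: uppercase C matches aliphatic (non-aromatic) carbon only.
Check the 16 heavy atoms by environment: 11× C → match; 1× S → no; 3× O → no; 1× F → no.
That gives 11 matching atoms.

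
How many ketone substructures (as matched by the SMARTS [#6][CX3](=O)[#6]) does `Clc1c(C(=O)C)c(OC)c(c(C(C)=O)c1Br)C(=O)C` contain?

[#6][CX3](=O)[#6] is the SMARTS for a ketone: a carbonyl carbon (no H) flanked by two carbons.
The molecule carries 3 separate instances of an acetyl/ketone group (-C(=O)CH3) meeting every constraint; each maps to a distinct set of atoms, giving 3 matches.

3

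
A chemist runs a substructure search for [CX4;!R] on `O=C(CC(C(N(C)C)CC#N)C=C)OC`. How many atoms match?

Check the 15 heavy atoms by environment: 7× C (X4, acyclic) → match; 1× C (X2, acyclic) → no; 1× N (X1, acyclic) → no; 1× N (X3, acyclic) → no; 3× C (X3, acyclic) → no; 1× O (X1, acyclic) → no; 1× O (X2, acyclic) → no.
That gives 7 matching atoms.

7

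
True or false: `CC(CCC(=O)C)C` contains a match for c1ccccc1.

False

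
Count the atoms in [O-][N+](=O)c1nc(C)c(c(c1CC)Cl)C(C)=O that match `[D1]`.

The query [D1] means: atom with exactly one heavy-atom neighbour (degree 1).
Check the 16 heavy atoms by environment: 1× n (aromatic, D2) → no; 5× c (aromatic, D3) → no; 1× N (charge +1, D3) → no; 1× O (charge -1, D1) → match; 2× O (D1) → match; 3× C (D1) → match; 1× Cl (D1) → match; 1× C (D3) → no; 1× C (D2) → no.
Summing the matching environments: 1 + 2 + 3 + 1 = 7 matching atoms.

7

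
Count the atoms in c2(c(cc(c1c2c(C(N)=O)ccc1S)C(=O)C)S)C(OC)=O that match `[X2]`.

The query [X2] means: any atom with exactly two total connections (bonds + H).
Check the 22 heavy atoms by environment: 10× c (aromatic, X3) → no; 2× S (X2) → match; 3× C (X3) → no; 3× O (X1) → no; 2× C (X4) → no; 1× O (X2) → match; 1× N (X3) → no.
Summing the matching environments: 2 + 1 = 3 matching atoms.

3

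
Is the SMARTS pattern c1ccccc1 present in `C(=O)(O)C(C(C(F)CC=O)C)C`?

No

The pattern c1ccccc1 describes six aromatic carbons in a ring — a benzene ring.
The closest candidate here is a methyl group (-CH3), but no six-membered all-carbon aromatic ring is present. No other fragment satisfies the full query, so there is no match.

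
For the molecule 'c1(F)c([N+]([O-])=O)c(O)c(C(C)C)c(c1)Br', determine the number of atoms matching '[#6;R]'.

6

The query [#6;R] means: carbon that is part of a ring.
Check the 15 heavy atoms by environment: 6× c (aromatic, in 6-ring) → match; 1× Br (acyclic) → no; 3× C (acyclic) → no; 2× O (acyclic) → no; 1× N (charge +1, acyclic) → no; 1× O (charge -1, acyclic) → no; 1× F (acyclic) → no.
That gives 6 matching atoms.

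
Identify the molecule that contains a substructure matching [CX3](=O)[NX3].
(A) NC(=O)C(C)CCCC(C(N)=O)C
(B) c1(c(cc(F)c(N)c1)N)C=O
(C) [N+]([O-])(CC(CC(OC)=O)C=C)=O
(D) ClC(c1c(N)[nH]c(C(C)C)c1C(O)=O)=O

[CX3](=O)[NX3] describes a carbonyl carbon bonded to a trivalent nitrogen (an amide).
(A) contains a primary amide (-C(=O)NH2), which satisfies every atom and bond constraint.
(B) has a primary amino group (-NH2) but the -NH2 is not attached to a carbonyl carbon.
(C) has a methyl-ester group (-C(=O)OCH3) but the carbonyl is bonded to O, not to an NX3 nitrogen.
(D) has a carboxylic acid group (-C(=O)OH) but the carbonyl is bonded to O, not to an NX3 nitrogen.
So the answer is (A).

A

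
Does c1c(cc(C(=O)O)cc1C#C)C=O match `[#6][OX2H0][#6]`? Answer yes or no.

No

The pattern [#6][OX2H0][#6] describes an aliphatic oxygen bridging two carbons with no H on the oxygen — an ether.
The closest candidate here is a carboxylic acid group (-C(=O)OH), but the -OH oxygen has H1; the =O is OX1, not OX2. No other fragment satisfies the full query, so there is no match.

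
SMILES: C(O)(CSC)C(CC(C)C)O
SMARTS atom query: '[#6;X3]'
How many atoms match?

0

The query [#6;X3] means: any carbon (aromatic or not) with three total connections.
Check the 11 heavy atoms by environment: 8× C (X4) → no; 2× O (X2) → no; 1× S (X2) → no.
No environment satisfies the query, so 0 matching atoms.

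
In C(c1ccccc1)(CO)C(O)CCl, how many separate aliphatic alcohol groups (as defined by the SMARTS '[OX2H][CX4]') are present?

[OX2H][CX4] is the SMARTS for an aliphatic alcohol: a hydroxyl oxygen bound to an sp3 (X4) carbon.
The molecule carries 2 separate instances of a hydroxyl group (-OH) meeting every constraint; each maps to a distinct set of atoms, giving 2 matches.

2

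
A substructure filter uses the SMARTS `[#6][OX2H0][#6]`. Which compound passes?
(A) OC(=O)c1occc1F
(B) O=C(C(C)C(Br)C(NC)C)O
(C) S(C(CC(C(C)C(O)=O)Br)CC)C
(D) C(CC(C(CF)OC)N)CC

D

[#6][OX2H0][#6] describes an aliphatic oxygen bridging two carbons with no H on the oxygen (an ether).
(A) has a carboxylic acid group (-C(=O)OH) but the -OH oxygen has H1; the =O is OX1, not OX2.
(B) has a carboxylic acid group (-C(=O)OH) but the -OH oxygen has H1; the =O is OX1, not OX2.
(C) has a carboxylic acid group (-C(=O)OH) but the -OH oxygen has H1; the =O is OX1, not OX2.
(D) contains a methoxy ether (-OCH3), which satisfies every atom and bond constraint.
So the answer is (D).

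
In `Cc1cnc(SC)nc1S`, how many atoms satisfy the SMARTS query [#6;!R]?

The query [#6;!R] means: carbon not in any ring.
Check the 10 heavy atoms by environment: 2× n (aromatic, in 6-ring) → no; 4× c (aromatic, in 6-ring) → no; 2× C (acyclic) → match; 2× S (acyclic) → no.
That gives 2 matching atoms.

2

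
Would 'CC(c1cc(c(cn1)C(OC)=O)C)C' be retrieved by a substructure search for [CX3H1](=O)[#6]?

The pattern [CX3H1](=O)[#6] describes an sp2 carbon with one H, double-bonded to O and single-bonded to carbon — an aldehyde.
The closest candidate here is a methyl-ester group (-C(=O)OCH3), but the carbonyl carbon has H0, not H1. No other fragment satisfies the full query, so there is no match.

No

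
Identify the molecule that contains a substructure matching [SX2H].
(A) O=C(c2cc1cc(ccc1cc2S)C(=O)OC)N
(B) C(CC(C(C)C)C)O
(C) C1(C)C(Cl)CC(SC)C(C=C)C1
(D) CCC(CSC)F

[SX2H] describes an aliphatic sulfur with two connections, one being H (a thiol).
(A) contains a thiol (-SH), which satisfies every atom and bond constraint.
(B) has a hydroxyl group (-OH) but it is an -OH, not an -SH.
(C) has a methylthio ether (-SCH3) but the sulfur has H0 (bonded to two carbons), not H1.
(D) has a methylthio ether (-SCH3) but the sulfur has H0 (bonded to two carbons), not H1.
So the answer is (A).

A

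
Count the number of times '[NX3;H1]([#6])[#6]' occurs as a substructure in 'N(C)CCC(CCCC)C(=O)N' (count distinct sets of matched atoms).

1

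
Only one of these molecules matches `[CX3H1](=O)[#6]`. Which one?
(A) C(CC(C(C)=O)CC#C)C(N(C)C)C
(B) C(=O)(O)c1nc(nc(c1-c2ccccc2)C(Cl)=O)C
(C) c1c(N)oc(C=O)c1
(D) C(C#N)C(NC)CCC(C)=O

C

[CX3H1](=O)[#6] describes an sp2 carbon with one H, double-bonded to O and single-bonded to carbon (an aldehyde).
(A) has an acetyl/ketone group (-C(=O)CH3) but the carbonyl carbon has H0 (two carbon neighbours), not H1.
(B) has a carboxylic acid group (-C(=O)OH) but the carbonyl carbon has H0 and is bonded to O, not H1.
(C) contains an aldehyde (-CHO), which satisfies every atom and bond constraint.
(D) has an acetyl/ketone group (-C(=O)CH3) but the carbonyl carbon has H0 (two carbon neighbours), not H1.
So the answer is (C).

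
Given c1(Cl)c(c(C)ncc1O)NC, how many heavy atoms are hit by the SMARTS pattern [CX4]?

The query [CX4] means: C with X4: aliphatic carbon with exactly 4 total connections (bonds + H).
Check the 11 heavy atoms by environment: 1× n (aromatic, X2) → no; 5× c (aromatic, X3) → no; 1× N (X3) → no; 2× C (X4) → match; 1× O (X2) → no; 1× Cl (X1) → no.
That gives 2 matching atoms.

2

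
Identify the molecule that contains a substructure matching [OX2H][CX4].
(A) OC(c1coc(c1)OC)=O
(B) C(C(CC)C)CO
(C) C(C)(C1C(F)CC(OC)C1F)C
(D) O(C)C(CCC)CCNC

B

[OX2H][CX4] describes a hydroxyl oxygen bound to an sp3 (X4) carbon (an aliphatic alcohol).
(A) has a carboxylic acid group (-C(=O)OH) but the -OH is on a CX3 carbonyl carbon, not a CX4 carbon.
(B) contains a hydroxyl group (-OH), which satisfies every atom and bond constraint.
(C) has a methoxy ether (-OCH3) but the oxygen has H0 (ether), not H1.
(D) has a methoxy ether (-OCH3) but the oxygen has H0 (ether), not H1.
So the answer is (B).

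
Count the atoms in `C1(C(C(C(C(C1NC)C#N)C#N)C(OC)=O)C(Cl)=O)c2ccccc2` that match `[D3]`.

Check the 25 heavy atoms by environment: 8× C (D3) → match; 2× O (D1) → no; 1× Cl (D1) → no; 2× C (D2) → no; 2× N (D1) → no; 1× c (aromatic, D3) → match; 5× c (aromatic, D2) → no; 1× O (D2) → no; 2× C (D1) → no; 1× N (D2) → no.
Summing the matching environments: 8 + 1 = 9 matching atoms.

9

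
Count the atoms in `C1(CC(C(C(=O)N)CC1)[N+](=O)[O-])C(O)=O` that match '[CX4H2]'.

3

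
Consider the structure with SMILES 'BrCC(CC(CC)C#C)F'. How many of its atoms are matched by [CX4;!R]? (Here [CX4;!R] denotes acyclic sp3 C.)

The query [CX4;!R] means: aliphatic carbon with four total connections, not in a ring.
Check the 10 heavy atoms by environment: 6× C (X4, acyclic) → match; 1× F (X1, acyclic) → no; 1× Br (X1, acyclic) → no; 2× C (X2, acyclic) → no.
That gives 6 matching atoms.

6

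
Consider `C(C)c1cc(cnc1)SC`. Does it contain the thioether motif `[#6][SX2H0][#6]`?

Yes

The pattern [#6][SX2H0][#6] describes an aliphatic sulfur bridging two carbons with no H on the sulfur — a thioether.
The molecule carries a methylthio ether (-SCH3), whose atoms satisfy every constraint of the query, so the pattern matches.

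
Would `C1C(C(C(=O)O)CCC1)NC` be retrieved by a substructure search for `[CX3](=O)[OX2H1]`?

Yes

The pattern [CX3](=O)[OX2H1] describes an sp2 carbon double-bonded to O and single-bonded to an -OH oxygen — a carboxylic acid.
The molecule carries a carboxylic acid group (-C(=O)OH), whose atoms satisfy every constraint of the query, so the pattern matches.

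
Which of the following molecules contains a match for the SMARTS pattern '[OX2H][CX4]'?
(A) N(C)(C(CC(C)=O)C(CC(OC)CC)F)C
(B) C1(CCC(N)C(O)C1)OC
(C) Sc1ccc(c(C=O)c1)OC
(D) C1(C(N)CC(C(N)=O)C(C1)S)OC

B

[OX2H][CX4] describes a hydroxyl oxygen bound to an sp3 (X4) carbon (an aliphatic alcohol).
(A) has a methoxy ether (-OCH3) but the oxygen has H0 (ether), not H1.
(B) contains a hydroxyl group (-OH), which satisfies every atom and bond constraint.
(C) has a methoxy ether (-OCH3) but the oxygen has H0 (ether), not H1.
(D) has a methoxy ether (-OCH3) but the oxygen has H0 (ether), not H1.
So the answer is (B).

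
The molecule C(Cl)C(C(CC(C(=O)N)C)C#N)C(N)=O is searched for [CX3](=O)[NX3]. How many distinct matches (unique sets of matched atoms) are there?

2

[CX3](=O)[NX3] is the SMARTS for an amide: a carbonyl carbon bonded to a trivalent nitrogen.
The molecule carries 2 separate instances of a primary amide (-C(=O)NH2) meeting every constraint; each maps to a distinct set of atoms, giving 2 matches.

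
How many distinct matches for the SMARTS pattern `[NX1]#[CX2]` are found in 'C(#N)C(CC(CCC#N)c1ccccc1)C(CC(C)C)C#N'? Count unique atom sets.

3

[NX1]#[CX2] is the SMARTS for a nitrile: a nitrogen triple-bonded to a two-connected carbon.
The molecule carries 3 separate instances of a nitrile (-C#N) meeting every constraint; each maps to a distinct set of atoms, giving 3 matches.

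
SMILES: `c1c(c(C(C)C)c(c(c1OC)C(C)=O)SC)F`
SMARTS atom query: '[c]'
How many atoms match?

6

The query [c] means: lowercase c matches aromatic carbon only.
Check the 17 heavy atoms by environment: 6× c (aromatic) → match; 7× C → no; 2× O → no; 1× S → no; 1× F → no.
That gives 6 matching atoms.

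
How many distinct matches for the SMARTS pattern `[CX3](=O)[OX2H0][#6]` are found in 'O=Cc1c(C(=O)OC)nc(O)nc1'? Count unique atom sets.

1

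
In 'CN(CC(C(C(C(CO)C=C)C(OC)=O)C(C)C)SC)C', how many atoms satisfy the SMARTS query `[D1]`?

9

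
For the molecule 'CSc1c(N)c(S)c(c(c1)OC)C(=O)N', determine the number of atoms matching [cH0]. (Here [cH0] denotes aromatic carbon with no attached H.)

The query [cH0] means: aromatic carbon with no attached hydrogen (substituted or ring-fusion).
Check the 15 heavy atoms by environment: 1× c (aromatic, H1) → no; 5× c (aromatic, H0) → match; 1× S (H0) → no; 2× C (H3) → no; 2× N (H2) → no; 2× O (H0) → no; 1× C (H0) → no; 1× S (H1) → no.
That gives 5 matching atoms.

5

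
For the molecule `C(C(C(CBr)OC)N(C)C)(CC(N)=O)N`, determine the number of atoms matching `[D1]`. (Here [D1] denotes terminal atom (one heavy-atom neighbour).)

The query [D1] means: atom with exactly one heavy-atom neighbour (degree 1).
Check the 15 heavy atoms by environment: 2× C (D2) → no; 4× C (D3) → no; 2× N (D1) → match; 1× O (D1) → match; 1× O (D2) → no; 3× C (D1) → match; 1× Br (D1) → match; 1× N (D3) → no.
Summing the matching environments: 2 + 1 + 3 + 1 = 7 matching atoms.

7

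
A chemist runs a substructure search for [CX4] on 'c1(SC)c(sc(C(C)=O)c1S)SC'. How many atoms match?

3

The query [CX4] means: C with X4: aliphatic carbon with exactly 4 total connections (bonds + H).
Check the 13 heavy atoms by environment: 1× s (aromatic, X2) → no; 4× c (aromatic, X3) → no; 1× C (X3) → no; 1× O (X1) → no; 3× C (X4) → match; 3× S (X2) → no.
That gives 3 matching atoms.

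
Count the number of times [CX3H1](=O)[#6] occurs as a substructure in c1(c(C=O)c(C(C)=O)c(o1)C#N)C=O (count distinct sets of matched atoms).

2

[CX3H1](=O)[#6] is the SMARTS for an aldehyde: an sp2 carbon with one H, double-bonded to O and single-bonded to carbon.
The molecule carries 2 separate instances of an aldehyde (-CHO) meeting every constraint; each maps to a distinct set of atoms, giving 2 matches.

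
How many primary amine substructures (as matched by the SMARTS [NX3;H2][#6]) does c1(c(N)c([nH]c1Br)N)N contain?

[NX3;H2][#6] is the SMARTS for a primary amine: a trivalent nitrogen with two H attached to carbon.
The molecule carries 3 separate instances of a primary amino group (-NH2) meeting every constraint; each maps to a distinct set of atoms, giving 3 matches.

3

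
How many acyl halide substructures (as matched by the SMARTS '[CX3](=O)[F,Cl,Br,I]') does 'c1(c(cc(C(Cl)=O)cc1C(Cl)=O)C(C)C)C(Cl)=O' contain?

3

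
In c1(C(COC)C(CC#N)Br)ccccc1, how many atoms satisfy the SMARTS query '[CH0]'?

1

Check the 15 heavy atoms by environment: 2× C (H2) → no; 2× C (H1) → no; 1× Br (H0) → no; 1× C (H0) → match; 1× N (H0) → no; 1× c (aromatic, H0) → no; 5× c (aromatic, H1) → no; 1× O (H0) → no; 1× C (H3) → no.
That gives 1 matching atom.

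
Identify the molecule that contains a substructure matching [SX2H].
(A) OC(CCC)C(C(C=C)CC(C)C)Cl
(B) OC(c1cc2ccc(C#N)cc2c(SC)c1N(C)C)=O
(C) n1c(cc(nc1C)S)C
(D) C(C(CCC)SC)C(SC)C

C

[SX2H] describes an aliphatic sulfur with two connections, one being H (a thiol).
(A) has a hydroxyl group (-OH) but it is an -OH, not an -SH.
(B) has a methylthio ether (-SCH3) but the sulfur has H0 (bonded to two carbons), not H1.
(C) contains a thiol (-SH), which satisfies every atom and bond constraint.
(D) has a methylthio ether (-SCH3) but the sulfur has H0 (bonded to two carbons), not H1.
So the answer is (C).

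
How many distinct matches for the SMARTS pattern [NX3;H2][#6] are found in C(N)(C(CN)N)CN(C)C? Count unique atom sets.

3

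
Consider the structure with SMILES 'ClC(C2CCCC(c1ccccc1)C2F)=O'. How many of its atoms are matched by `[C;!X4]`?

The query [C;!X4] means: aliphatic carbon that does not have four total connections.
Check the 16 heavy atoms by environment: 6× C (X4) → no; 1× F (X1) → no; 6× c (aromatic, X3) → no; 1× C (X3) → match; 1× O (X1) → no; 1× Cl (X1) → no.
That gives 1 matching atom.

1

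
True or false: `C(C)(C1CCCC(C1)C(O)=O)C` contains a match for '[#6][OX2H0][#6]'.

The pattern [#6][OX2H0][#6] describes an aliphatic oxygen bridging two carbons with no H on the oxygen — an ether.
The closest candidate here is a carboxylic acid group (-C(=O)OH), but the -OH oxygen has H1; the =O is OX1, not OX2. No other fragment satisfies the full query, so there is no match.

False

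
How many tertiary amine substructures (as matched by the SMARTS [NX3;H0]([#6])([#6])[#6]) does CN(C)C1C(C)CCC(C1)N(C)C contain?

2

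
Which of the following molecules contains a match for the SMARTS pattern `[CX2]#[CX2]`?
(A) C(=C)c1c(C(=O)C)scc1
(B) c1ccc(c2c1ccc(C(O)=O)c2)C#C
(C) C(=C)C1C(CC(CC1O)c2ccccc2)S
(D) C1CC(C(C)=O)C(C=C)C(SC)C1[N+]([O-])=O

[CX2]#[CX2] describes a carbon-carbon triple bond (an alkyne).
(A) has a vinyl group (-CH=CH2) but the C=C is a double bond; both carbons are CX3, not CX2.
(B) contains an ethynyl group (-C#CH), which satisfies every atom and bond constraint.
(C) has a vinyl group (-CH=CH2) but the C=C is a double bond; both carbons are CX3, not CX2.
(D) has a vinyl group (-CH=CH2) but the C=C is a double bond; both carbons are CX3, not CX2.
So the answer is (B).

B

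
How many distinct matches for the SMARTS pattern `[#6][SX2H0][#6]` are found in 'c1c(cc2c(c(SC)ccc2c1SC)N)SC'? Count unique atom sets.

[#6][SX2H0][#6] is the SMARTS for a thioether: an aliphatic sulfur bridging two carbons with no H on the sulfur.
The molecule carries 3 separate instances of a methylthio ether (-SCH3) meeting every constraint; each maps to a distinct set of atoms, giving 3 matches.

3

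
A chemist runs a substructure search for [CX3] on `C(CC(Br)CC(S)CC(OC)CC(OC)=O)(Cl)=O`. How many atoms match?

2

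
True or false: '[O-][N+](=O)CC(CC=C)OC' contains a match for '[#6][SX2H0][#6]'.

The pattern [#6][SX2H0][#6] describes an aliphatic sulfur bridging two carbons with no H on the sulfur — a thioether.
The closest candidate here is a methoxy ether (-OCH3), but the bridging atom is O, not S. No other fragment satisfies the full query, so there is no match.

False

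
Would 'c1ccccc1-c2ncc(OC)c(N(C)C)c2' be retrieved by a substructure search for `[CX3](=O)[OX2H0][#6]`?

No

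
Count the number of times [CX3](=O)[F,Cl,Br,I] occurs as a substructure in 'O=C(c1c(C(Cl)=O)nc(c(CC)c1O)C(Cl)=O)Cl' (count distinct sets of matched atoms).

[CX3](=O)[F,Cl,Br,I] is the SMARTS for an acyl halide: a carbonyl carbon bonded to a halogen.
The molecule carries 3 separate instances of an acyl chloride (-C(=O)Cl) meeting every constraint; each maps to a distinct set of atoms, giving 3 matches.

3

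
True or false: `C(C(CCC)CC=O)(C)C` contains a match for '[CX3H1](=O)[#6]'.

The pattern [CX3H1](=O)[#6] describes an sp2 carbon with one H, double-bonded to O and single-bonded to carbon — an aldehyde.
The molecule carries an aldehyde (-CHO), whose atoms satisfy every constraint of the query, so the pattern matches.

True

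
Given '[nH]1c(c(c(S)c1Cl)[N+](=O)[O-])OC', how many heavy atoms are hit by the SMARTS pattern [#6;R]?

4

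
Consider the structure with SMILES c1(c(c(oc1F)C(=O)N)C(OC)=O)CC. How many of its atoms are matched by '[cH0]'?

4

Check the 15 heavy atoms by environment: 1× o (aromatic, H0) → no; 4× c (aromatic, H0) → match; 1× C (H2) → no; 2× C (H3) → no; 2× C (H0) → no; 3× O (H0) → no; 1× N (H2) → no; 1× F (H0) → no.
That gives 4 matching atoms.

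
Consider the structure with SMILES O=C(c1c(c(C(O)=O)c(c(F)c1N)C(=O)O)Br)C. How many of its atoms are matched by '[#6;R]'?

Check the 18 heavy atoms by environment: 6× c (aromatic, in 6-ring) → match; 1× F (acyclic) → no; 1× N (acyclic) → no; 1× Br (acyclic) → no; 4× C (acyclic) → no; 5× O (acyclic) → no.
That gives 6 matching atoms.

6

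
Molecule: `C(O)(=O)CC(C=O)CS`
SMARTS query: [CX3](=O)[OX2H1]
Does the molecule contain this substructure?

Yes

The pattern [CX3](=O)[OX2H1] describes an sp2 carbon double-bonded to O and single-bonded to an -OH oxygen — a carboxylic acid.
The molecule carries a carboxylic acid group (-C(=O)OH), whose atoms satisfy every constraint of the query, so the pattern matches.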